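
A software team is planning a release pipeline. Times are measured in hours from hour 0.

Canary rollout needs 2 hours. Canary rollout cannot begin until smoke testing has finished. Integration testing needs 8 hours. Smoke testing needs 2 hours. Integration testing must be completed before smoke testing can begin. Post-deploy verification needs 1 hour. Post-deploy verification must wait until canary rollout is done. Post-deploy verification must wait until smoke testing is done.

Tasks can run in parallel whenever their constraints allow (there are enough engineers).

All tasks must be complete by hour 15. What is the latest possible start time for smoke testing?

To finish by hour 15, post-deploy verification (duration 1) must start no later than hour 14.
Since post-deploy verification (must start by hour 14) depends on it, canary rollout must finish by hour 14. Backing off its 2-hour duration gives a latest start of hour 12.
For smoke testing: canary rollout (must start by hour 12); post-deploy verification (must start by hour 14). The most restrictive is hour 12; with a 2-hour duration, smoke testing must start by hour 10.

10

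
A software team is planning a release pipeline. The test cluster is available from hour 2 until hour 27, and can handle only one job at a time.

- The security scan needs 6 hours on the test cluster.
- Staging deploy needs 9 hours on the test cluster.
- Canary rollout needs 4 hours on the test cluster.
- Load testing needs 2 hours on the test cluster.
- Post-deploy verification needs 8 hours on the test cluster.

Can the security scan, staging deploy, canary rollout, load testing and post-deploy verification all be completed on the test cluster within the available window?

The test cluster window is 27 − 2 = 25 hours.
Running back to back, the jobs need 6 + 9 + 4 + 2 + 8 = 29 hours on the test cluster.
Since 29 > 25, they cannot all fit.

No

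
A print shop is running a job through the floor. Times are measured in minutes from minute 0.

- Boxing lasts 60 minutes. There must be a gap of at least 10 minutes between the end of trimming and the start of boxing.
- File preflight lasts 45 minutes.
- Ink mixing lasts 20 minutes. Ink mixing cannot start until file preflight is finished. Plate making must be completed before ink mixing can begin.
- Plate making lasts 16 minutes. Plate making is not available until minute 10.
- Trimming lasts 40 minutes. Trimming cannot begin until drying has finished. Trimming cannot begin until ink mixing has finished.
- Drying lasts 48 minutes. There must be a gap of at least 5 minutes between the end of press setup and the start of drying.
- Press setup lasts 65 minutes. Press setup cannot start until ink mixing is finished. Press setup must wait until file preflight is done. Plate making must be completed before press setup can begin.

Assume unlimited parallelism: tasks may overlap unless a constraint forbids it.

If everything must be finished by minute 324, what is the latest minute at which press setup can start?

Boxing has no dependents, so it just needs to finish by minute 324. Starting by 324 − 60 = minute 264 achieves that.
Trimming has to be done before boxing (must start by minute 264, minus 10-minute gap → minute 254). That means finishing by minute 254, i.e. starting by 254 − 40 = minute 214.
Since trimming (must start by minute 214) depends on it, drying must finish by minute 214. Backing off its 48-minute duration gives a latest start of minute 166.
Press setup has to be done before drying (must start by minute 166, minus 5-minute gap → minute 161). That means finishing by minute 161, i.e. starting by 161 − 65 = minute 96.

96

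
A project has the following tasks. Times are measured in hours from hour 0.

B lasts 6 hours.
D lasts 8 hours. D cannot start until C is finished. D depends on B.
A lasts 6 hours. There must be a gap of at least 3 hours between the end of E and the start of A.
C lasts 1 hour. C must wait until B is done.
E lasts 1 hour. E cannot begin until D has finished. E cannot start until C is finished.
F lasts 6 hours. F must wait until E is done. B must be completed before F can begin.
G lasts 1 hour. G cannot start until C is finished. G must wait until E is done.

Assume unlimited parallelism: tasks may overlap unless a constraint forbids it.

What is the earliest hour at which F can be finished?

22

B can start immediately at hour 0; it finishes at hour 6.
C cannot begin until B (finishes hour 6). It runs from hour 6 to 6 + 1 = hour 7.
D has to wait for C (finishes hour 7); B (finishes hour 6). The latest of these is hour 7, so D runs hour 7 to 7 + 8 = hour 15.
E needs all of D (finishes hour 15); C (finishes hour 7). That puts its earliest start at hour 15; it finishes at 15 + 1 = hour 16.
F has to wait for E (finishes hour 16); B (finishes hour 6). The latest of these is hour 16, so F runs hour 16 to 16 + 6 = hour 22.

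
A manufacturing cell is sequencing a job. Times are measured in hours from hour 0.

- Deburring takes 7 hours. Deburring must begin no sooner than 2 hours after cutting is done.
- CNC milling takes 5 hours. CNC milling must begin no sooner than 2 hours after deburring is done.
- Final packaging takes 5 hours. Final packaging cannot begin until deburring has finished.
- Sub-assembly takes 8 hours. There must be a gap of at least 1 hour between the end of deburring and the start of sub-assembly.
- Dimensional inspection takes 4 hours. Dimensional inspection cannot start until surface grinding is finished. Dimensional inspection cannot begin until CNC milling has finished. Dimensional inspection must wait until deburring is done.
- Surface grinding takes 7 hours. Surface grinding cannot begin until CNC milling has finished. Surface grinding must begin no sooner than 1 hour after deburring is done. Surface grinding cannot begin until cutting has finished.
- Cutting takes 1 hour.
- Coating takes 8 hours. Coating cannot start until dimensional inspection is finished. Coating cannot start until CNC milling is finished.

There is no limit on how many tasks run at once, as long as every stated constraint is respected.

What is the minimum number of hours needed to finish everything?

Cutting has no prerequisites, so it starts at hour 0 and finishes at hour 1.
Deburring cannot begin until cutting (finishes hour 1, plus 2-hour gap → hour 3). It runs from hour 3 to 3 + 7 = hour 10.
Final packaging waits on deburring (finishes hour 10), so it starts at hour 10 and finishes at 10 + 5 = hour 15.
After deburring (finishes hour 10, plus 1-hour gap → hour 11), sub-assembly can start at hour 11 and finishes at hour 19.
After deburring (finishes hour 10, plus 2-hour gap → hour 12), CNC milling can start at hour 12 and finishes at hour 17.
Surface grinding has to wait for CNC milling (finishes hour 17); deburring (finishes hour 10, plus 1-hour gap → hour 11); cutting (finishes hour 1). The latest of these is hour 17, so surface grinding runs hour 17 to 17 + 7 = hour 24.
For dimensional inspection: surface grinding (finishes hour 24); CNC milling (finishes hour 17); deburring (finishes hour 10). Taking the maximum gives a start of hour 24, and it finishes at 24 + 4 = hour 28.
Coating cannot start until dimensional inspection (finishes hour 28); CNC milling (finishes hour 17). The controlling bound is hour 28, so coating finishes at 28 + 8 = hour 36.
All tasks are finished once the last one completes. Finish times: Cutting at 1, Deburring at 10, CNC milling at 17, Surface grinding at 24, Dimensional inspection at 28, Coating at 36, Sub-assembly at 19, Final packaging at 15. The latest is hour 36.

36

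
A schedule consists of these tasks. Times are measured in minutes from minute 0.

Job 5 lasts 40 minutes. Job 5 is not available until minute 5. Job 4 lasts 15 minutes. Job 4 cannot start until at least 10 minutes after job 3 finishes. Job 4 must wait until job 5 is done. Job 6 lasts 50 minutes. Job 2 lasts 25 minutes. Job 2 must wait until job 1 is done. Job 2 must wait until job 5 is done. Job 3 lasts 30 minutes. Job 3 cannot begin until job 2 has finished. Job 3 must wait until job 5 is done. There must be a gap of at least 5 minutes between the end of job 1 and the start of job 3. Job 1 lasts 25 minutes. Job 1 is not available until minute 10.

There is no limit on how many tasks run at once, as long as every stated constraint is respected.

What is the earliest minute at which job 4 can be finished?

125

Job 5 waits on its own release at minute 5, so it starts at minute 5 and finishes at 5 + 40 = minute 45.
Job 1 cannot begin until its own release at minute 10. It runs from minute 10 to 10 + 25 = minute 35.
Job 2 needs all of job 1 (finishes minute 35); job 5 (finishes minute 45). That puts its earliest start at minute 45; it finishes at 45 + 25 = minute 70.
Job 3 cannot start until job 2 (finishes minute 70); job 5 (finishes minute 45); job 1 (finishes minute 35, plus 5-minute gap → minute 40). The controlling bound is minute 70, so job 3 finishes at 70 + 30 = minute 100.
Job 4 cannot start until job 3 (finishes minute 100, plus 10-minute gap → minute 110); job 5 (finishes minute 45). The controlling bound is minute 110, so job 4 finishes at 110 + 15 = minute 125.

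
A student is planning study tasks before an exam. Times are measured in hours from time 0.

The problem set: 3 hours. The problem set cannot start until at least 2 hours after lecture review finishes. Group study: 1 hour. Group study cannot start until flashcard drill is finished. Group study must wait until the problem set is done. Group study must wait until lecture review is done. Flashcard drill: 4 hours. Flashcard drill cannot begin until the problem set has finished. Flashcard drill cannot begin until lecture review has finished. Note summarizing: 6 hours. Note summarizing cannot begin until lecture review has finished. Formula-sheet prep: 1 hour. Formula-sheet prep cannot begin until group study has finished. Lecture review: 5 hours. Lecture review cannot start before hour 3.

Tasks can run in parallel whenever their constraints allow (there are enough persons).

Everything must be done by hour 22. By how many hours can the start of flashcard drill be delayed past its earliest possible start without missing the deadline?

3

Lecture review cannot begin until its own release at hour 3. It runs from hour 3 to 3 + 5 = hour 8.
After lecture review (finishes hour 8, plus 2-hour gap → hour 10), the problem set can start at hour 10 and finishes at hour 13.
Flashcard drill cannot start until the problem set (finishes hour 13); lecture review (finishes hour 8). The controlling bound is hour 13, so flashcard drill finishes at 13 + 4 = hour 17.

Working backward from the deadline:
Formula-sheet prep has no dependents, so it just needs to finish by hour 22. Starting by 22 − 1 = hour 21 achieves that.
Since formula-sheet prep (must start by hour 21) depends on it, group study must finish by hour 21. Backing off its 1-hour duration gives a latest start of hour 20.
Flashcard drill feeds into group study (must start by hour 20); so flashcard drill must finish by hour 20 and therefore start by hour 16.
So flashcard drill can start as early as hour 13 and as late as hour 16, giving 16 − 13 = 3 hours of slack.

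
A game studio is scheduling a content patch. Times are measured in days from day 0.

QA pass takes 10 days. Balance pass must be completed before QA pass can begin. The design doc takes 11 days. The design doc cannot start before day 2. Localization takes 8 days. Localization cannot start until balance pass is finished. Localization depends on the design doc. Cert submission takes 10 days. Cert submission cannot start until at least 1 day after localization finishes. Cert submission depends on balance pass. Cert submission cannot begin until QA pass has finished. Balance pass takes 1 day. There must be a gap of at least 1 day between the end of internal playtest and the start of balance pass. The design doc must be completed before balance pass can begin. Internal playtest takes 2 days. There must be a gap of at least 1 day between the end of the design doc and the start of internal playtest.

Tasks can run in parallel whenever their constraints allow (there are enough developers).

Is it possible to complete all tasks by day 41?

Yes

After its own release at day 2, the design doc can start at day 2 and finishes at day 13.
Internal playtest cannot begin until the design doc (finishes day 13, plus 1-day gap → day 14). It runs from day 14 to 14 + 2 = day 16.
For balance pass: internal playtest (finishes day 16, plus 1-day gap → day 17); the design doc (finishes day 13). Taking the maximum gives a start of day 17, and it finishes at 17 + 1 = day 18.
QA pass waits on balance pass (finishes day 18), so it starts at day 18 and finishes at 18 + 10 = day 28.
For localization: balance pass (finishes day 18); the design doc (finishes day 13). Taking the maximum gives a start of day 18, and it finishes at 18 + 8 = day 26.
For cert submission: localization (finishes day 26, plus 1-day gap → day 27); balance pass (finishes day 18); QA pass (finishes day 28). Taking the maximum gives a start of day 28, and it finishes at 28 + 10 = day 38.
Every task is finished by day 38, which is no later than the deadline of 41, so the schedule is feasible.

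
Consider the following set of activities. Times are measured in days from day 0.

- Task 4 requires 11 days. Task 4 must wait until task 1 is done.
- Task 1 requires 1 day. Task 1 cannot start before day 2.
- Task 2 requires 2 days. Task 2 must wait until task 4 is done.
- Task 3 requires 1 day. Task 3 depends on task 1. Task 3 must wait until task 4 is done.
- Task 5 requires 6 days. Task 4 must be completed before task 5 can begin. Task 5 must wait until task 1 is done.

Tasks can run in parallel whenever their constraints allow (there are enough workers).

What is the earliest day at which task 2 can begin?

14

Task 1 waits on its own release at day 2, so it starts at day 2 and finishes at 2 + 1 = day 3.
After task 1 (finishes day 3), task 4 can start at day 3 and finishes at day 14.
Task 2 waits on task 4 (finishes day 14), so the earliest it can start is day 14.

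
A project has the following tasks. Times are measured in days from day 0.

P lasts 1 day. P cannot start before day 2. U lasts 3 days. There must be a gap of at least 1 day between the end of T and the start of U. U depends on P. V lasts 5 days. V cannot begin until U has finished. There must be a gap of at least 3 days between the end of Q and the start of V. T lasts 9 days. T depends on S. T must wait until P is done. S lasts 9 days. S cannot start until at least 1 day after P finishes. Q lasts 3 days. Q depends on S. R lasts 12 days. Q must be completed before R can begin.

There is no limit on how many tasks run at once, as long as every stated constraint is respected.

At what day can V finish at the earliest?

31

P cannot begin until its own release at day 2. It runs from day 2 to 2 + 1 = day 3.
S cannot begin until P (finishes day 3, plus 1-day gap → day 4). It runs from day 4 to 4 + 9 = day 13.
For T: S (finishes day 13); P (finishes day 3). Taking the maximum gives a start of day 13, and it finishes at 13 + 9 = day 22.
U cannot start until T (finishes day 22, plus 1-day gap → day 23); P (finishes day 3). The controlling bound is day 23, so U finishes at 23 + 3 = day 26.
Q waits on S (finishes day 13), so it starts at day 13 and finishes at 13 + 3 = day 16.
V needs all of U (finishes day 26); Q (finishes day 16, plus 3-day gap → day 19). That puts its earliest start at day 26; it finishes at 26 + 5 = day 31.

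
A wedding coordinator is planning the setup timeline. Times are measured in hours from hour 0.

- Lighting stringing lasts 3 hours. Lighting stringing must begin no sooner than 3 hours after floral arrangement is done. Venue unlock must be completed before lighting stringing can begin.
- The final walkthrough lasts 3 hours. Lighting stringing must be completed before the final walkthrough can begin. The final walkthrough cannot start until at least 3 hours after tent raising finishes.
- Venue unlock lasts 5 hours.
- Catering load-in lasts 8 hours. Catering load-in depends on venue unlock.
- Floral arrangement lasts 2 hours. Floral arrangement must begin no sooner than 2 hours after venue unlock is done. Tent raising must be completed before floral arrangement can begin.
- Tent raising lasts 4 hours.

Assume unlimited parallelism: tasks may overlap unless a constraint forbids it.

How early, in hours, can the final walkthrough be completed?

Tent raising can start immediately at hour 0; it finishes at hour 4.
Venue unlock has no prerequisites, so it starts at hour 0 and finishes at hour 5.
For floral arrangement: venue unlock (finishes hour 5, plus 2-hour gap → hour 7); tent raising (finishes hour 4). Taking the maximum gives a start of hour 7, and it finishes at 7 + 2 = hour 9.
Lighting stringing has to wait for floral arrangement (finishes hour 9, plus 3-hour gap → hour 12); venue unlock (finishes hour 5). The latest of these is hour 12, so lighting stringing runs hour 12 to 12 + 3 = hour 15.
For the final walkthrough: lighting stringing (finishes hour 15); tent raising (finishes hour 4, plus 3-hour gap → hour 7). Taking the maximum gives a start of hour 15, and it finishes at 15 + 3 = hour 18.

18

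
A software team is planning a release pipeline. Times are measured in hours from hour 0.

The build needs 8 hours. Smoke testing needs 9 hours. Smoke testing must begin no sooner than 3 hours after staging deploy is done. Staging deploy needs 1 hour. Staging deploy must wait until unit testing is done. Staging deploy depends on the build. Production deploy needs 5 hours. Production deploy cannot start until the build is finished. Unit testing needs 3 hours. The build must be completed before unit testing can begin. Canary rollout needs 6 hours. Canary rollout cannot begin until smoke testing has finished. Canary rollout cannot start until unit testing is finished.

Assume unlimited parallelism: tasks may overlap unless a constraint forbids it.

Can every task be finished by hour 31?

Yes

Nothing blocks the build, so it runs from hour 0 to hour 8.
After the build (finishes hour 8), production deploy can start at hour 8 and finishes at hour 13.
After the build (finishes hour 8), unit testing can start at hour 8 and finishes at hour 11.
Staging deploy cannot start until unit testing (finishes hour 11); the build (finishes hour 8). The controlling bound is hour 11, so staging deploy finishes at 11 + 1 = hour 12.
Smoke testing waits on staging deploy (finishes hour 12, plus 3-hour gap → hour 15), so it starts at hour 15 and finishes at 15 + 9 = hour 24.
For canary rollout: smoke testing (finishes hour 24); unit testing (finishes hour 11). Taking the maximum gives a start of hour 24, and it finishes at 24 + 6 = hour 30.
Every task is finished by hour 30, which is no later than the deadline of 31, so the schedule is feasible.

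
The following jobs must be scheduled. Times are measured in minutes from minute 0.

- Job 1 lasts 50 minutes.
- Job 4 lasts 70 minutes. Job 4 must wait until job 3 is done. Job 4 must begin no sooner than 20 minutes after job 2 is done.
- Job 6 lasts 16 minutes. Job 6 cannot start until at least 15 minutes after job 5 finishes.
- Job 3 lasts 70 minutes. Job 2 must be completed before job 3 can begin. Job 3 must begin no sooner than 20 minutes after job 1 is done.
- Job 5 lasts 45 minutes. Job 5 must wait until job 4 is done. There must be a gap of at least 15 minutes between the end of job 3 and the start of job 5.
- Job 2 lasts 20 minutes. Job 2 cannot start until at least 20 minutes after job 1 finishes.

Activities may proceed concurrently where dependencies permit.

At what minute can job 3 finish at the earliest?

Job 1 has no prerequisites, so it starts at minute 0 and finishes at minute 50.
Job 2 cannot begin until job 1 (finishes minute 50, plus 20-minute gap → minute 70). It runs from minute 70 to 70 + 20 = minute 90.
Job 3 cannot start until job 2 (finishes minute 90); job 1 (finishes minute 50, plus 20-minute gap → minute 70). The controlling bound is minute 90, so job 3 finishes at 90 + 70 = minute 160.

160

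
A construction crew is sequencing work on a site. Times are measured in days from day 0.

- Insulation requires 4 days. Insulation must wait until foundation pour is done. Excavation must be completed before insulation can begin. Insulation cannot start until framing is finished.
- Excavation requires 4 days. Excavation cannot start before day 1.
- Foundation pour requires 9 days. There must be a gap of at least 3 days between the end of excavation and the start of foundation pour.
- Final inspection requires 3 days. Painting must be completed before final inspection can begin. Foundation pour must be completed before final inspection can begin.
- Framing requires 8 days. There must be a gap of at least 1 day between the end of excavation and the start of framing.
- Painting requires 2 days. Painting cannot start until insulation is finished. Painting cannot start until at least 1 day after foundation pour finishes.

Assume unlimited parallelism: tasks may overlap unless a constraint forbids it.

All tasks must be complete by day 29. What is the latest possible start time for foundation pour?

11

To finish by day 29, final inspection (duration 3) must start no later than day 26.
Painting must finish before final inspection (must start by day 26). With a 2-day duration, painting must start by 26 − 2 = day 24.
Insulation must finish before painting (must start by day 24). With a 4-day duration, insulation must start by 24 − 4 = day 20.
For foundation pour: insulation (must start by day 20); painting (must start by day 24, minus 1-day gap → day 23); final inspection (must start by day 26). The most restrictive is day 20; with a 9-day duration, foundation pour must start by day 11.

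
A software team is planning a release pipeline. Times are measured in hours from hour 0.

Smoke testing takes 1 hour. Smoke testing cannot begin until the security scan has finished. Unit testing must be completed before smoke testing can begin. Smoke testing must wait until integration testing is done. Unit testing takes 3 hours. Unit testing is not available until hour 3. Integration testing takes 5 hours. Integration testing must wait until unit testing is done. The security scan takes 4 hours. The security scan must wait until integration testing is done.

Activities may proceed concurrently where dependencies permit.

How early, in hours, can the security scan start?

Unit testing cannot begin until its own release at hour 3. It runs from hour 3 to 3 + 3 = hour 6.
Integration testing cannot begin until unit testing (finishes hour 6). It runs from hour 6 to 6 + 5 = hour 11.
The security scan waits on integration testing (finishes hour 11), so the earliest it can start is hour 11.

11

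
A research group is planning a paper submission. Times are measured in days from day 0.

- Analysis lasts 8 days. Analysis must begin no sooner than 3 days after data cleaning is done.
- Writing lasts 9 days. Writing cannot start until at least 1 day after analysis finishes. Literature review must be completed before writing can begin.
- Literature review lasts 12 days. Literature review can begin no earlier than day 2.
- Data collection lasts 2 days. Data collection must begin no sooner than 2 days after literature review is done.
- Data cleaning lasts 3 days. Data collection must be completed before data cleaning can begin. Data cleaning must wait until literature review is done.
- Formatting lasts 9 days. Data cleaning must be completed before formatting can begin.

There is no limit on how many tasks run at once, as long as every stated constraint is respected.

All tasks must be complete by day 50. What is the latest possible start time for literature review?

10

Nothing follows writing; the deadline of day 50 is its only limit. It must start by 50 − 9 = day 41.
Analysis must finish before writing (must start by day 41, minus 1-day gap → day 40). With an 8-day duration, analysis must start by 40 − 8 = day 32.
Formatting has no dependents, so it just needs to finish by day 50. Starting by 50 − 9 = day 41 achieves that.
Data cleaning feeds analysis (must start by day 32, minus 3-day gap → day 29); formatting (must start by day 41). Taking the minimum, data cleaning must finish by day 29 and start by 29 − 3 = day 26.
Data collection has to be done before data cleaning (must start by day 26). That means finishing by day 26, i.e. starting by 26 − 2 = day 24.
Literature review has several dependents: data collection (must start by day 24, minus 2-day gap → day 22); data cleaning (must start by day 26); writing (must start by day 41). The earliest of those limits is day 22, so literature review must start by 22 − 12 = day 10.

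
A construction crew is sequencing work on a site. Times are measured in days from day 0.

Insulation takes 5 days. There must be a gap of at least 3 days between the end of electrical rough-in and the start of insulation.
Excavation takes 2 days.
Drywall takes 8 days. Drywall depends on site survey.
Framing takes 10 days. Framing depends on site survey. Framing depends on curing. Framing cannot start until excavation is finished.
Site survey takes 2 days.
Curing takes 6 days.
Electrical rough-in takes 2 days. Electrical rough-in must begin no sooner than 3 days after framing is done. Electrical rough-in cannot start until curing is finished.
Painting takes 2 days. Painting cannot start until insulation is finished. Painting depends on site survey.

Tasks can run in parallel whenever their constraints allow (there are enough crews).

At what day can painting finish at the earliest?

Curing has no prerequisites, so it starts at day 0 and finishes at day 6.
Nothing blocks excavation, so it runs from day 0 to day 2.
Site survey has no prerequisites, so it starts at day 0 and finishes at day 2.
Framing cannot start until site survey (finishes day 2); curing (finishes day 6); excavation (finishes day 2). The controlling bound is day 6, so framing finishes at 6 + 10 = day 16.
Electrical rough-in has to wait for framing (finishes day 16, plus 3-day gap → day 19); curing (finishes day 6). The latest of these is day 19, so electrical rough-in runs day 19 to 19 + 2 = day 21.
Insulation waits on electrical rough-in (finishes day 21, plus 3-day gap → day 24), so it starts at day 24 and finishes at 24 + 5 = day 29.
Painting has to wait for insulation (finishes day 29); site survey (finishes day 2). The latest of these is day 29, so painting runs day 29 to 29 + 2 = day 31.

31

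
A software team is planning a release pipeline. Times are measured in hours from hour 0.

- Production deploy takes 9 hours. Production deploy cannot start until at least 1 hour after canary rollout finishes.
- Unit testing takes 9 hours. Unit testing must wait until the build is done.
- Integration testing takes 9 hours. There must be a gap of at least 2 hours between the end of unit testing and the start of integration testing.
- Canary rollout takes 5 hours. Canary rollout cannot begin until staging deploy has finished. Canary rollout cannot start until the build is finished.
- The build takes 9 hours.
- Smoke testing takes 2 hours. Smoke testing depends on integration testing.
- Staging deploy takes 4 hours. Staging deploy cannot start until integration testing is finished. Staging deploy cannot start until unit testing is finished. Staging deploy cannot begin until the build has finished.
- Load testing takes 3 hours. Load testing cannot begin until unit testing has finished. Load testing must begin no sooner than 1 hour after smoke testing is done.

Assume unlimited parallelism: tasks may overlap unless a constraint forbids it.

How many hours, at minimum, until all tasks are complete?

The build has no prerequisites, so it starts at hour 0 and finishes at hour 9.
After the build (finishes hour 9), unit testing can start at hour 9 and finishes at hour 18.
Integration testing cannot begin until unit testing (finishes hour 18, plus 2-hour gap → hour 20). It runs from hour 20 to 20 + 9 = hour 29.
Smoke testing cannot begin until integration testing (finishes hour 29). It runs from hour 29 to 29 + 2 = hour 31.
Load testing has to wait for unit testing (finishes hour 18); smoke testing (finishes hour 31, plus 1-hour gap → hour 32). The latest of these is hour 32, so load testing runs hour 32 to 32 + 3 = hour 35.
Staging deploy needs all of integration testing (finishes hour 29); unit testing (finishes hour 18); the build (finishes hour 9). That puts its earliest start at hour 29; it finishes at 29 + 4 = hour 33.
Canary rollout needs all of staging deploy (finishes hour 33); the build (finishes hour 9). That puts its earliest start at hour 33; it finishes at 33 + 5 = hour 38.
Production deploy cannot begin until canary rollout (finishes hour 38, plus 1-hour gap → hour 39). It runs from hour 39 to 39 + 9 = hour 48.
All tasks are finished once the last one completes. Finish times: The build at 9, Unit testing at 18, Integration testing at 29, Staging deploy at 33, Smoke testing at 31, Canary rollout at 38, Load testing at 35, Production deploy at 48. The latest is hour 48.

48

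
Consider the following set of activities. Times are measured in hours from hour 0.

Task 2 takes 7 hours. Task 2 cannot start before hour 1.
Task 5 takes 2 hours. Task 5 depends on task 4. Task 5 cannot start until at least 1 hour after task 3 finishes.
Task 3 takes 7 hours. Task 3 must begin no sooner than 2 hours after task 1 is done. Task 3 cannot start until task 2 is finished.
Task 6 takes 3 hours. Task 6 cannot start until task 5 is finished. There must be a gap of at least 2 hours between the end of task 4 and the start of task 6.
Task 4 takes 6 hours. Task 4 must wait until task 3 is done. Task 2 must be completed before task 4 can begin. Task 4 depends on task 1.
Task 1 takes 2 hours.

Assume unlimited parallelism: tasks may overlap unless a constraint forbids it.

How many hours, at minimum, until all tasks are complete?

Task 2 waits on its own release at hour 1, so it starts at hour 1 and finishes at 1 + 7 = hour 8.
Task 1 can start immediately at hour 0; it finishes at hour 2.
Task 3 has to wait for task 1 (finishes hour 2, plus 2-hour gap → hour 4); task 2 (finishes hour 8). The latest of these is hour 8, so task 3 runs hour 8 to 8 + 7 = hour 15.
For task 4: task 3 (finishes hour 15); task 2 (finishes hour 8); task 1 (finishes hour 2). Taking the maximum gives a start of hour 15, and it finishes at 15 + 6 = hour 21.
For task 5: task 4 (finishes hour 21); task 3 (finishes hour 15, plus 1-hour gap → hour 16). Taking the maximum gives a start of hour 21, and it finishes at 21 + 2 = hour 23.
Task 6 cannot start until task 5 (finishes hour 23); task 4 (finishes hour 21, plus 2-hour gap → hour 23). The controlling bound is hour 23, so task 6 finishes at 23 + 3 = hour 26.
All tasks are finished once the last one completes. Finish times: Task 1 at 2, Task 2 at 8, Task 3 at 15, Task 4 at 21, Task 5 at 23, Task 6 at 26. The latest is hour 26.

26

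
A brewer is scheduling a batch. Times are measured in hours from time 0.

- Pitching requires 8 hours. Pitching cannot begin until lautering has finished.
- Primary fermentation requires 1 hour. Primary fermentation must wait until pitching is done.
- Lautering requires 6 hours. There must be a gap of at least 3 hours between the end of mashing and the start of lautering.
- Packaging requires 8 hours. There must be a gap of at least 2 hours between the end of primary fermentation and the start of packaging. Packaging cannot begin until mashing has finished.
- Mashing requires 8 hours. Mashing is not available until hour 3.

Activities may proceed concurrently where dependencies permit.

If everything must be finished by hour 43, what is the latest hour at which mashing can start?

7

To finish by hour 43, packaging (duration 8) must start no later than hour 35.
Since packaging (must start by hour 35, minus 2-hour gap → hour 33) depends on it, primary fermentation must finish by hour 33. Backing off its 1-hour duration gives a latest start of hour 32.
Pitching has to be done before primary fermentation (must start by hour 32). That means finishing by hour 32, i.e. starting by 32 − 8 = hour 24.
Lautering has to be done before pitching (must start by hour 24). That means finishing by hour 24, i.e. starting by 24 − 6 = hour 18.
Mashing feeds lautering (must start by hour 18, minus 3-hour gap → hour 15); packaging (must start by hour 35). Taking the minimum, mashing must finish by hour 15 and start by 15 − 8 = hour 7.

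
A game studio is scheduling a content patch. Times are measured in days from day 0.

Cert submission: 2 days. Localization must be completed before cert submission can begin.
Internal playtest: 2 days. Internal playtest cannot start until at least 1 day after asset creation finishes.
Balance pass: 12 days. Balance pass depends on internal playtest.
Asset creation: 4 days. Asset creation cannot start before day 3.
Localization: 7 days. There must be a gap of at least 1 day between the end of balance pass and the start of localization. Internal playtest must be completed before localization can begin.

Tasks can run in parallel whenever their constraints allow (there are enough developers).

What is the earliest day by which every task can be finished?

32

After its own release at day 3, asset creation can start at day 3 and finishes at day 7.
Internal playtest waits on asset creation (finishes day 7, plus 1-day gap → day 8), so it starts at day 8 and finishes at 8 + 2 = day 10.
Balance pass cannot begin until internal playtest (finishes day 10). It runs from day 10 to 10 + 12 = day 22.
For localization: balance pass (finishes day 22, plus 1-day gap → day 23); internal playtest (finishes day 10). Taking the maximum gives a start of day 23, and it finishes at 23 + 7 = day 30.
Cert submission cannot begin until localization (finishes day 30). It runs from day 30 to 30 + 2 = day 32.
All tasks are finished once the last one completes. Finish times: Asset creation at 7, Internal playtest at 10, Balance pass at 22, Localization at 30, Cert submission at 32. The latest is day 32.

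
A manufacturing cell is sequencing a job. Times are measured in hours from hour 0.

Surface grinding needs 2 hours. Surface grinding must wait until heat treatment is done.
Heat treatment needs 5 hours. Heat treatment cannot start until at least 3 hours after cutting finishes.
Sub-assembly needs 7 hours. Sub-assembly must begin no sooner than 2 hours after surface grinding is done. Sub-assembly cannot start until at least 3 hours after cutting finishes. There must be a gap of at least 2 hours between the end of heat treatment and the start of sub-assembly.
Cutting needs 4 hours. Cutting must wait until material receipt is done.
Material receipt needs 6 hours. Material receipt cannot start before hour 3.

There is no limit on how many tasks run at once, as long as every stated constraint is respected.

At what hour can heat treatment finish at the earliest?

21

Material receipt cannot begin until its own release at hour 3. It runs from hour 3 to 3 + 6 = hour 9.
After material receipt (finishes hour 9), cutting can start at hour 9 and finishes at hour 13.
Heat treatment cannot begin until cutting (finishes hour 13, plus 3-hour gap → hour 16). It runs from hour 16 to 16 + 5 = hour 21.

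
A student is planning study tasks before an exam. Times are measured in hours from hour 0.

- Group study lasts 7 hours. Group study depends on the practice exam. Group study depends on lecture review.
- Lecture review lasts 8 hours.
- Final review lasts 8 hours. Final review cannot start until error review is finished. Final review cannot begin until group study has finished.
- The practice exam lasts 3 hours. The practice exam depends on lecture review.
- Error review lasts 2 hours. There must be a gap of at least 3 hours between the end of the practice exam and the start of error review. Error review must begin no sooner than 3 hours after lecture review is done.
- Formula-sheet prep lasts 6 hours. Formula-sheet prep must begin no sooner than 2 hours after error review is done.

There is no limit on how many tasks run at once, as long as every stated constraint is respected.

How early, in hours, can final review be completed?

26

Nothing blocks lecture review, so it runs from hour 0 to hour 8.
The practice exam waits on lecture review (finishes hour 8), so it starts at hour 8 and finishes at 8 + 3 = hour 11.
Group study needs all of the practice exam (finishes hour 11); lecture review (finishes hour 8). That puts its earliest start at hour 11; it finishes at 11 + 7 = hour 18.
Error review has to wait for the practice exam (finishes hour 11, plus 3-hour gap → hour 14); lecture review (finishes hour 8, plus 3-hour gap → hour 11). The latest of these is hour 14, so error review runs hour 14 to 14 + 2 = hour 16.
For final review: error review (finishes hour 16); group study (finishes hour 18). Taking the maximum gives a start of hour 18, and it finishes at 18 + 8 = hour 26.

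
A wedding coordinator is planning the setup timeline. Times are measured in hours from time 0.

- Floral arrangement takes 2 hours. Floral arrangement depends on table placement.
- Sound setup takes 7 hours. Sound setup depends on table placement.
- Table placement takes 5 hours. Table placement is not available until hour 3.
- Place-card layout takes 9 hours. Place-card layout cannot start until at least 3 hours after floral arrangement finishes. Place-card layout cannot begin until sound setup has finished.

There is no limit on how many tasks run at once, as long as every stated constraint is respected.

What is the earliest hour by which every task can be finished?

24

Table placement cannot begin until its own release at hour 3. It runs from hour 3 to 3 + 5 = hour 8.
Sound setup waits on table placement (finishes hour 8), so it starts at hour 8 and finishes at 8 + 7 = hour 15.
After table placement (finishes hour 8), floral arrangement can start at hour 8 and finishes at hour 10.
For place-card layout: floral arrangement (finishes hour 10, plus 3-hour gap → hour 13); sound setup (finishes hour 15). Taking the maximum gives a start of hour 15, and it finishes at 15 + 9 = hour 24.
All tasks are finished once the last one completes. Finish times: Table placement at 8, Floral arrangement at 10, Sound setup at 15, Place-card layout at 24. The latest is hour 24.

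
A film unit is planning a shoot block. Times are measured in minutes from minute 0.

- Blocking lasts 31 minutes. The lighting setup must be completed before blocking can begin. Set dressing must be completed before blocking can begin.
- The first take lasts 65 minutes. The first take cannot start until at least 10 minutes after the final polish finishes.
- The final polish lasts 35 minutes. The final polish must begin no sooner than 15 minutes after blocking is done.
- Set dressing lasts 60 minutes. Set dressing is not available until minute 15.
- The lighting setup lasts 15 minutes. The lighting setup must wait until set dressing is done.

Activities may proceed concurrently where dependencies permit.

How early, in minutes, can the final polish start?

136

After its own release at minute 15, set dressing can start at minute 15 and finishes at minute 75.
After set dressing (finishes minute 75), the lighting setup can start at minute 75 and finishes at minute 90.
Blocking has to wait for the lighting setup (finishes minute 90); set dressing (finishes minute 75). The latest of these is minute 90, so blocking runs minute 90 to 90 + 31 = minute 121.
The final polish waits on blocking (finishes minute 121, plus 15-minute gap → minute 136), so the earliest it can start is minute 136.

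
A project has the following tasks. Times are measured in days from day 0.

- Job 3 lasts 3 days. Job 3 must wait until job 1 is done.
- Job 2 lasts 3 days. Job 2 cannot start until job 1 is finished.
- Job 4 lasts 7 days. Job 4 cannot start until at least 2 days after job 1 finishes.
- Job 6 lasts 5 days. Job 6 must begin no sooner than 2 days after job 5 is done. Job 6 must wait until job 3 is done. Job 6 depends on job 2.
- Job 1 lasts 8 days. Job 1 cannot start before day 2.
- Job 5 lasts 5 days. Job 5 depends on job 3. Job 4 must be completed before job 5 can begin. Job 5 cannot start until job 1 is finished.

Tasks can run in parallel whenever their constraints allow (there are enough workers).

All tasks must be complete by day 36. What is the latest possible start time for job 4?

Job 6 has no dependents, so it just needs to finish by day 36. Starting by 36 − 5 = day 31 achieves that.
Job 5 must finish before job 6 (must start by day 31, minus 2-day gap → day 29). With a 5-day duration, job 5 must start by 29 − 5 = day 24.
Job 4 has to be done before job 5 (must start by day 24). That means finishing by day 24, i.e. starting by 24 − 7 = day 17.

17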